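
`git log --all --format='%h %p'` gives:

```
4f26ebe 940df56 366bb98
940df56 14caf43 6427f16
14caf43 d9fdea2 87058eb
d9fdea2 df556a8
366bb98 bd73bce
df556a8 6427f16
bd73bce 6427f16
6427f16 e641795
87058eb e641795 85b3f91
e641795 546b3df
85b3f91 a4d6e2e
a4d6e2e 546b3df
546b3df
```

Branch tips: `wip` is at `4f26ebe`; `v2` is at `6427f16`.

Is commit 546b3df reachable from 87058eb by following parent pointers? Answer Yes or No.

Ancestors of 87058eb (commits reachable by following parents): {546b3df, 85b3f91, 87058eb, a4d6e2e, e641795}.
546b3df is in that set, so it is an ancestor of 87058eb.

Yes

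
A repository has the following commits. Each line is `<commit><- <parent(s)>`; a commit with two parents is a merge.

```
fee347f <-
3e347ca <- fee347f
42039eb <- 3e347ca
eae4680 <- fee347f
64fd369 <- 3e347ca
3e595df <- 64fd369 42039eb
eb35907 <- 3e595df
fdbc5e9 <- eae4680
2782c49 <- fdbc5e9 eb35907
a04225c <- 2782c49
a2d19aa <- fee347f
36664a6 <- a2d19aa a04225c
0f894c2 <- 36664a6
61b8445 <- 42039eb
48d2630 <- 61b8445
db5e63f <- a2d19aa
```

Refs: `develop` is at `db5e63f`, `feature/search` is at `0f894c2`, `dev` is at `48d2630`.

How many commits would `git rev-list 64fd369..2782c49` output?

6

Reachable from 2782c49: {2782c49, 3e347ca, 3e595df, 42039eb, 64fd369, eae4680, eb35907, fdbc5e9, fee347f}.
Reachable from 64fd369: {3e347ca, 64fd369, fee347f}.
In 2782c49's history but not 64fd369's: {2782c49, 3e595df, 42039eb, eae4680, eb35907, fdbc5e9} — 6 commits.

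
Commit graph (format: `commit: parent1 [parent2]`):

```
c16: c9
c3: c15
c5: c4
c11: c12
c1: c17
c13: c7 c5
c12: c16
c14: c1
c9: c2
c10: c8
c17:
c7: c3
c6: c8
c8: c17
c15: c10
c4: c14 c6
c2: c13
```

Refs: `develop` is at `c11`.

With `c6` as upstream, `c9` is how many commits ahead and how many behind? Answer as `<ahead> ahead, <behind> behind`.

Reachable from c9: {c1, c10, c13, c14, c15, c17, c2, c3, c4, c5, c6, c7, c8, c9}.
Reachable from c6: {c17, c6, c8}.
Only in c9's history (ahead): {c1, c10, c13, c14, c15, c2, c3, c4, c5, c7, c9} — 11.
Only in c6's history (behind): {} — 0.

11 ahead, 0 behind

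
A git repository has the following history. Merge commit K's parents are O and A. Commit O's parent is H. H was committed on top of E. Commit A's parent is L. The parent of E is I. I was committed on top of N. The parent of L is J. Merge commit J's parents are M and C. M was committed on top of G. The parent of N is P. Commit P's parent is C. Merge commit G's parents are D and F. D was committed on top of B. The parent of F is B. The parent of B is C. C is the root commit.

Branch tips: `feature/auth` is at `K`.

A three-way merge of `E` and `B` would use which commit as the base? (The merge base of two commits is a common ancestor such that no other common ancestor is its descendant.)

C

Ancestors of E: {C, E, I, N, P}.
Ancestors of B: {B, C}.
Common ancestors: {C}.
The only common ancestor is C, so it is the merge base.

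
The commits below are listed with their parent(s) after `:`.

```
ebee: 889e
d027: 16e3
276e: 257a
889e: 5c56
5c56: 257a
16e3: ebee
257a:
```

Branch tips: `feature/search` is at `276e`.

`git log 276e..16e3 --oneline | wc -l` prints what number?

4

Reachable from 16e3: {16e3, 257a, 5c56, 889e, ebee}.
Reachable from 276e: {257a, 276e}.
In 16e3's history but not 276e's: {16e3, 5c56, 889e, ebee} — 4 commits.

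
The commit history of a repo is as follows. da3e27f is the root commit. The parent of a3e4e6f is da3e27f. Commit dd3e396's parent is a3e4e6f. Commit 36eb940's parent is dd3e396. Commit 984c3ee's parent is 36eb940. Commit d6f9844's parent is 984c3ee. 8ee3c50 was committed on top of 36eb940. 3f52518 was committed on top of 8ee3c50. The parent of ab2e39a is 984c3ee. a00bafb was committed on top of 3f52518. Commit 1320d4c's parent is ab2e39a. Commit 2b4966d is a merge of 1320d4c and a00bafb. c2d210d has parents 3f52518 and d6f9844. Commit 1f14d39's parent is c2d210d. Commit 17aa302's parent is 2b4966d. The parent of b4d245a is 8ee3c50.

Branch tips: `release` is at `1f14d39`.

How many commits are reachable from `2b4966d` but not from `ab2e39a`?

5

Reachable from 2b4966d: {1320d4c, 2b4966d, 36eb940, 3f52518, 8ee3c50, 984c3ee, a00bafb, a3e4e6f, ab2e39a, da3e27f, dd3e396}.
Reachable from ab2e39a: {36eb940, 984c3ee, a3e4e6f, ab2e39a, da3e27f, dd3e396}.
In 2b4966d's history but not ab2e39a's: {1320d4c, 2b4966d, 3f52518, 8ee3c50, a00bafb} — 5 commits.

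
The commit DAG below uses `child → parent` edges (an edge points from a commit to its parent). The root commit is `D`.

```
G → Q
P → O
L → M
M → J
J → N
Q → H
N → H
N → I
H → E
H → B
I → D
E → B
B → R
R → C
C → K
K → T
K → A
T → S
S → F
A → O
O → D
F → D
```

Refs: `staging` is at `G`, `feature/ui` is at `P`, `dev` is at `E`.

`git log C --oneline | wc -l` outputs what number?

Walking parent pointers from C: reachable set = {A, C, D, F, K, O, S, T}.
That is 8 commits.

8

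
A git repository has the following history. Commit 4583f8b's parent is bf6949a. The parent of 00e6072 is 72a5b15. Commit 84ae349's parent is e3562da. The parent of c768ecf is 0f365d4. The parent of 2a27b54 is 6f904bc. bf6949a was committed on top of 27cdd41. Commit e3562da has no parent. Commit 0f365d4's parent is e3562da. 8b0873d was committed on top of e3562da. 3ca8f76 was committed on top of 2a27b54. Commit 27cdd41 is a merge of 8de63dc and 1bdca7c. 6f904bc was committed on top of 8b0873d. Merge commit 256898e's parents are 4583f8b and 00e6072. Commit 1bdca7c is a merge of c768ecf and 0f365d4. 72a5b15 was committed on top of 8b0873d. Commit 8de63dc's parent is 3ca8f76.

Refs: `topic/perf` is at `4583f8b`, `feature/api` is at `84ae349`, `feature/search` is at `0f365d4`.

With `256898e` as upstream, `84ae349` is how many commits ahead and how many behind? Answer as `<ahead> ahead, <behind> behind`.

Reachable from 84ae349: {84ae349, e3562da}.
Reachable from 256898e: {00e6072, 0f365d4, 1bdca7c, 256898e, 27cdd41, 2a27b54, 3ca8f76, 4583f8b, 6f904bc, 72a5b15, 8b0873d, 8de63dc, bf6949a, c768ecf, e3562da}.
Only in 84ae349's history (ahead): {84ae349} — 1.
Only in 256898e's history (behind): {00e6072, 0f365d4, 1bdca7c, 256898e, 27cdd41, 2a27b54, 3ca8f76, 4583f8b, 6f904bc, 72a5b15, 8b0873d, 8de63dc, bf6949a, c768ecf} — 14.

1 ahead, 14 behind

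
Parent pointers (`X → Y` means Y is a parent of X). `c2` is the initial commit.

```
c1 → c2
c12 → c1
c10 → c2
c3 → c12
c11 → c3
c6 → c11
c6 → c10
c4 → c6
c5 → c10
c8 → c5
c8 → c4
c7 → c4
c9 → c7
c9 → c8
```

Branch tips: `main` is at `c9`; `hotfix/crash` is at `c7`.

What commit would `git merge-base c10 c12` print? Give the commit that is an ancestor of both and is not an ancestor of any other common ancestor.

Ancestors of c10: {c10, c2}.
Ancestors of c12: {c1, c12, c2}.
Common ancestors: {c2}.
The only common ancestor is c2, so it is the merge base.

c2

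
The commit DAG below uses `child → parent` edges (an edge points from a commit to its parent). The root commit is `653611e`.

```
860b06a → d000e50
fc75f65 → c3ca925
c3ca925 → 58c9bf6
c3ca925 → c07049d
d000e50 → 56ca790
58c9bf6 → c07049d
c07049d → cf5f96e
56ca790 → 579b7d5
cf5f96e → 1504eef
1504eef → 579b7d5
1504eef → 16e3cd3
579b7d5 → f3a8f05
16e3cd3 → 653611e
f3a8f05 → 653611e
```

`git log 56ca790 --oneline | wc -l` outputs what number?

Walking parent pointers from 56ca790: reachable set = {56ca790, 579b7d5, 653611e, f3a8f05}.
That is 4 commits.

4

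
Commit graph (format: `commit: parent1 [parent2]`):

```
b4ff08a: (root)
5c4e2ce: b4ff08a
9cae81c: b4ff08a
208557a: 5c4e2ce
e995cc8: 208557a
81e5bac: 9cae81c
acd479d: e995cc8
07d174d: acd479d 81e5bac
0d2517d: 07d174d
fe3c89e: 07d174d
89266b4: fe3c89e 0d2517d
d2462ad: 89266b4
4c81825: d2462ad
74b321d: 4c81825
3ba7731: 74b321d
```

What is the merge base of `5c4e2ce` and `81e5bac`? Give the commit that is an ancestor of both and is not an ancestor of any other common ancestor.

b4ff08a

Ancestors of 5c4e2ce: {5c4e2ce, b4ff08a}.
Ancestors of 81e5bac: {81e5bac, 9cae81c, b4ff08a}.
Common ancestors: {b4ff08a}.
The only common ancestor is b4ff08a, so it is the merge base.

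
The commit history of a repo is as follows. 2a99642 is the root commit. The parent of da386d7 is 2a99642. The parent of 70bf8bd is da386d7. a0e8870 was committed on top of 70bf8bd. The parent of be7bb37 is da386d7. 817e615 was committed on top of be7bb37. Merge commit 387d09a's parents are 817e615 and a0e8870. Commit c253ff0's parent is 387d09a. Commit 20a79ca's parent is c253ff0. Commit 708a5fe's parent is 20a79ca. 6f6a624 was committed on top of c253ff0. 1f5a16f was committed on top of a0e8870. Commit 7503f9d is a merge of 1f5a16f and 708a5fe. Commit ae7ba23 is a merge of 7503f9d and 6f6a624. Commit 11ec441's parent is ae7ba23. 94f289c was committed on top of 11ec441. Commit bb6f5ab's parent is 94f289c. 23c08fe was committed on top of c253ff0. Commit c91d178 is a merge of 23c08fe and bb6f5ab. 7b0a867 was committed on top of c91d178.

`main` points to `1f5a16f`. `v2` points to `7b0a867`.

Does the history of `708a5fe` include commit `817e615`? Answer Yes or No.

Yes

Ancestors of 708a5fe (commits reachable by following parents): {20a79ca, 2a99642, 387d09a, 708a5fe, 70bf8bd, 817e615, a0e8870, be7bb37, c253ff0, da386d7}.
817e615 is in that set, so it is an ancestor of 708a5fe.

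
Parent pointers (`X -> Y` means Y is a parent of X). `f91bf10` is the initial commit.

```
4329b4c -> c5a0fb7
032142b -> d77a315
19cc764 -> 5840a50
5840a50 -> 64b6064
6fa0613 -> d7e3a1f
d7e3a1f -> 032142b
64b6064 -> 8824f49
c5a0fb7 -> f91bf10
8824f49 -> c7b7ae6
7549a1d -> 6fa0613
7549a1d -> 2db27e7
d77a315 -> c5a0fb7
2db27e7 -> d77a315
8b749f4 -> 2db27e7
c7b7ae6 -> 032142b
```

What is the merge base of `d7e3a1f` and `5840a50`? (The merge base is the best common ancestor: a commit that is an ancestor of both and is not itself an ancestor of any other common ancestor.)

Ancestors of d7e3a1f: {032142b, c5a0fb7, d77a315, d7e3a1f, f91bf10}.
Ancestors of 5840a50: {032142b, 5840a50, 64b6064, 8824f49, c5a0fb7, c7b7ae6, d77a315, f91bf10}.
Common ancestors: {032142b, c5a0fb7, d77a315, f91bf10}.
Among these, 032142b is not an ancestor of any other common ancestor — it is the merge base.

032142b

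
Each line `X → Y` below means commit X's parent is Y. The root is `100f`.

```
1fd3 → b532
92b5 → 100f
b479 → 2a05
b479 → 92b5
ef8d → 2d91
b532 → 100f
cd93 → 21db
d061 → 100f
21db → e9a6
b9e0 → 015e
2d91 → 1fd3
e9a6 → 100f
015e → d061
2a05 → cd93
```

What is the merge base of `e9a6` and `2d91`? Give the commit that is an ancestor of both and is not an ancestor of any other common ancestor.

Ancestors of e9a6: {100f, e9a6}.
Ancestors of 2d91: {100f, 1fd3, 2d91, b532}.
Common ancestors: {100f}.
The only common ancestor is 100f, so it is the merge base.

100f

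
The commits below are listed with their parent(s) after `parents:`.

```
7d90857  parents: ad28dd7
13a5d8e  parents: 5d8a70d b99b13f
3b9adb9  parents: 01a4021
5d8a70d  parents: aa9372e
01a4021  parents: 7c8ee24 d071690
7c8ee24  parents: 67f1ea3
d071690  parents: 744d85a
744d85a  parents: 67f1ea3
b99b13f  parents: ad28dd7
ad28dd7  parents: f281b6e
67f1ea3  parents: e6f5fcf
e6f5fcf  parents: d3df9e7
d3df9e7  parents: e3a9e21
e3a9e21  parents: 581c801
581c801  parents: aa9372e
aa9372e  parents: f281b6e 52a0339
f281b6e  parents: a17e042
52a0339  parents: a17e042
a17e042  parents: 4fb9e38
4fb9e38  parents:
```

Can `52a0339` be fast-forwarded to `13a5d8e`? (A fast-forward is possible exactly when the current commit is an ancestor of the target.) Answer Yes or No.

Yes

A fast-forward from 52a0339 to 13a5d8e is possible iff 52a0339 is an ancestor of 13a5d8e.
Ancestors of 13a5d8e: {13a5d8e, 4fb9e38, 52a0339, 5d8a70d, a17e042, aa9372e, ad28dd7, b99b13f, f281b6e}.
52a0339 is among them, so fast-forward is possible.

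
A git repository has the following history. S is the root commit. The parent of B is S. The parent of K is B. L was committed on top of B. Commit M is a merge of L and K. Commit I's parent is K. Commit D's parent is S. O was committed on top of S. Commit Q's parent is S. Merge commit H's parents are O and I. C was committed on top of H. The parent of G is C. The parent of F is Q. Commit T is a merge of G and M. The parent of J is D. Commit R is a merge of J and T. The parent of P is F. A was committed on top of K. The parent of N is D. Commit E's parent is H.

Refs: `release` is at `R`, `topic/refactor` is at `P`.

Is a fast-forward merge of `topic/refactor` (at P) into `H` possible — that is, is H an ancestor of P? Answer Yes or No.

A fast-forward from H to P is possible iff H is an ancestor of P.
Ancestors of P: {F, P, Q, S}.
H is not among them, so fast-forward is not possible.

No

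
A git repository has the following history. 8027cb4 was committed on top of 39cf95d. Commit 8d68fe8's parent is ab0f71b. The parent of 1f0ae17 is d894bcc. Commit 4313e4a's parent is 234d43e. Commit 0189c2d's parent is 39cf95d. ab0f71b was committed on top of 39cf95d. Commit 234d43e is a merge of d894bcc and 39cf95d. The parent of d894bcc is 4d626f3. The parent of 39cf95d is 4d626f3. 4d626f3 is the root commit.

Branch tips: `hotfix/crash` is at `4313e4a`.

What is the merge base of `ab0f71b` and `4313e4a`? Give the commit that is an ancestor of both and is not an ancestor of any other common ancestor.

Ancestors of ab0f71b: {39cf95d, 4d626f3, ab0f71b}.
Ancestors of 4313e4a: {234d43e, 39cf95d, 4313e4a, 4d626f3, d894bcc}.
Common ancestors: {39cf95d, 4d626f3}.
Among these, 39cf95d is not an ancestor of any other common ancestor — it is the merge base.

39cf95d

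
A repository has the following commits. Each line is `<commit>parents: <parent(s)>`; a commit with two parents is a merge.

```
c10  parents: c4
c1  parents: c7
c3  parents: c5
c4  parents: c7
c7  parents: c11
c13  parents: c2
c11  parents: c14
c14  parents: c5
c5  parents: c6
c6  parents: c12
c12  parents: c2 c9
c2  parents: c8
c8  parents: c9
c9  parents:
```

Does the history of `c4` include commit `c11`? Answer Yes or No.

Yes

Ancestors of c4 (commits reachable by following parents): {c11, c12, c14, c2, c4, c5, c6, c7, c8, c9}.
c11 is in that set, so it is an ancestor of c4.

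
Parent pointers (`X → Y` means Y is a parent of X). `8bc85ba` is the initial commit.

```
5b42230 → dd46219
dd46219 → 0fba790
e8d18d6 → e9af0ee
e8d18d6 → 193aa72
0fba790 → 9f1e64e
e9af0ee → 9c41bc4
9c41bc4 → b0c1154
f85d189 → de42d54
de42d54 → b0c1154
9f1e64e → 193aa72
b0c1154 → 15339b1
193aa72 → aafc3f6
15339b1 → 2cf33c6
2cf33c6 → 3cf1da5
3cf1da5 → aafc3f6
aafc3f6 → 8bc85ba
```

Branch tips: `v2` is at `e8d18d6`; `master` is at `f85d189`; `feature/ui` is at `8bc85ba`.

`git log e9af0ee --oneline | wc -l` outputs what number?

Walking parent pointers from e9af0ee: reachable set = {15339b1, 2cf33c6, 3cf1da5, 8bc85ba, 9c41bc4, aafc3f6, b0c1154, e9af0ee}.
That is 8 commits.

8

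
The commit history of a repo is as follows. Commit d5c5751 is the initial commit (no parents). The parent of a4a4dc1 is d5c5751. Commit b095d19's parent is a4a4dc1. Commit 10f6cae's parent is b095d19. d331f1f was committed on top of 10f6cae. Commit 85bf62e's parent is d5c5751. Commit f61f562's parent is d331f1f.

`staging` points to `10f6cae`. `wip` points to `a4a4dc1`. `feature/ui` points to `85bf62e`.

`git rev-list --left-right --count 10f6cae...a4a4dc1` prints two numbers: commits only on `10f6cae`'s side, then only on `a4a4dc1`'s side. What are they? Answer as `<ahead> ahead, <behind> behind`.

Reachable from 10f6cae: {10f6cae, a4a4dc1, b095d19, d5c5751}.
Reachable from a4a4dc1: {a4a4dc1, d5c5751}.
Only in 10f6cae's history (ahead): {10f6cae, b095d19} — 2.
Only in a4a4dc1's history (behind): {} — 0.

2 ahead, 0 behind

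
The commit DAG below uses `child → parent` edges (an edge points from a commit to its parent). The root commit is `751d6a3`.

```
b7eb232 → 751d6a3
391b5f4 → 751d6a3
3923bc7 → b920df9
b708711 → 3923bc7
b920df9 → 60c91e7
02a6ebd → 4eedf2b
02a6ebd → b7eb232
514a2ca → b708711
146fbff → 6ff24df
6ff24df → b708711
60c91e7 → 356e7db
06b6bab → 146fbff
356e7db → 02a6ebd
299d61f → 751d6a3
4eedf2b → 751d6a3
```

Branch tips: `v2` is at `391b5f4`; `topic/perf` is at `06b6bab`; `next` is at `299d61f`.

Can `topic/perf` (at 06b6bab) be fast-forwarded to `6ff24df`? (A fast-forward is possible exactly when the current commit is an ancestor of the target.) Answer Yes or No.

A fast-forward from 06b6bab to 6ff24df is possible iff 06b6bab is an ancestor of 6ff24df.
Ancestors of 6ff24df: {02a6ebd, 356e7db, 3923bc7, 4eedf2b, 60c91e7, 6ff24df, 751d6a3, b708711, b7eb232, b920df9}.
06b6bab is not among them, so fast-forward is not possible.

No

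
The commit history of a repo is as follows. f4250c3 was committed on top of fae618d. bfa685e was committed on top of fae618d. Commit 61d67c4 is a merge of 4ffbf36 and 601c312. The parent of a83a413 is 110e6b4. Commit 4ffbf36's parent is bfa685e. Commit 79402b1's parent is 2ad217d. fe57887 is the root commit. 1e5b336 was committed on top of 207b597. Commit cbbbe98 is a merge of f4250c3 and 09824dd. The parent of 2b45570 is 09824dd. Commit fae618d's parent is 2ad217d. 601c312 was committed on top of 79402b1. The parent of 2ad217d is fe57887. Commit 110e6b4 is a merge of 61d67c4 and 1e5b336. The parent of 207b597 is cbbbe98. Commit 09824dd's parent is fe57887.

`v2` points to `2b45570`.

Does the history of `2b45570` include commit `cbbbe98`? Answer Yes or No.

Ancestors of 2b45570: {09824dd, 2b45570, fe57887}.
cbbbe98 is not in that set, so it is not an ancestor of 2b45570.

No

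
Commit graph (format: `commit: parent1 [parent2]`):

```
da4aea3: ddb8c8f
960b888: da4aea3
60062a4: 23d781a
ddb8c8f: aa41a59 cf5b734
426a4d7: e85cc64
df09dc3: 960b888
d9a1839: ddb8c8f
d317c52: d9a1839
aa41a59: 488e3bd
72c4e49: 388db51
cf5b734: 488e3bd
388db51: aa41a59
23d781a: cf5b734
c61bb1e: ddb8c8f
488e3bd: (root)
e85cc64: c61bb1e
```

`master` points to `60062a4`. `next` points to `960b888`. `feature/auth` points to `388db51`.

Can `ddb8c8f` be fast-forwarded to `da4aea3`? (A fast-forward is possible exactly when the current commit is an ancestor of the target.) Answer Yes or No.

Yes

A fast-forward from ddb8c8f to da4aea3 is possible iff ddb8c8f is an ancestor of da4aea3.
Ancestors of da4aea3: {488e3bd, aa41a59, cf5b734, da4aea3, ddb8c8f}.
ddb8c8f is among them, so fast-forward is possible.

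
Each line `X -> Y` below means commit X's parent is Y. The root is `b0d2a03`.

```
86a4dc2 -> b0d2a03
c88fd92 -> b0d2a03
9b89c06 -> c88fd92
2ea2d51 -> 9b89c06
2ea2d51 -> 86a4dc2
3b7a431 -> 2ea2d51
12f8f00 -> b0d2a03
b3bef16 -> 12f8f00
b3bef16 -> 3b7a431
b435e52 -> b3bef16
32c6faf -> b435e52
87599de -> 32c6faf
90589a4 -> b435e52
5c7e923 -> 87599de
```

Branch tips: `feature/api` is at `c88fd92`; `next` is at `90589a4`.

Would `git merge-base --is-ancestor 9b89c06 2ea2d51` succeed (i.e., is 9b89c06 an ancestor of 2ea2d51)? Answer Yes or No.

Ancestors of 2ea2d51 (commits reachable by following parents): {2ea2d51, 86a4dc2, 9b89c06, b0d2a03, c88fd92}.
9b89c06 is in that set, so it is an ancestor of 2ea2d51.

Yes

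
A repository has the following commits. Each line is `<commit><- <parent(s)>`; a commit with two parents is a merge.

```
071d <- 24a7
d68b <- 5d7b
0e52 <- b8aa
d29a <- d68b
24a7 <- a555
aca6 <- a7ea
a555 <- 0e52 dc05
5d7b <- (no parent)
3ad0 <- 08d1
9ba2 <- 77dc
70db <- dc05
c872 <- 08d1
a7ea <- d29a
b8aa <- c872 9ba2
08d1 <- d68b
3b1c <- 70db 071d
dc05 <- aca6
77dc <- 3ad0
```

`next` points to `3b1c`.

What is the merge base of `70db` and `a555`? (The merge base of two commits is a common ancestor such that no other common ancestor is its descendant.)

Ancestors of 70db: {5d7b, 70db, a7ea, aca6, d29a, d68b, dc05}.
Ancestors of a555: {08d1, 0e52, 3ad0, 5d7b, 77dc, 9ba2, a555, a7ea, aca6, b8aa, c872, d29a, d68b, dc05}.
Common ancestors: {5d7b, a7ea, aca6, d29a, d68b, dc05}.
Among these, dc05 is not an ancestor of any other common ancestor — it is the merge base.

dc05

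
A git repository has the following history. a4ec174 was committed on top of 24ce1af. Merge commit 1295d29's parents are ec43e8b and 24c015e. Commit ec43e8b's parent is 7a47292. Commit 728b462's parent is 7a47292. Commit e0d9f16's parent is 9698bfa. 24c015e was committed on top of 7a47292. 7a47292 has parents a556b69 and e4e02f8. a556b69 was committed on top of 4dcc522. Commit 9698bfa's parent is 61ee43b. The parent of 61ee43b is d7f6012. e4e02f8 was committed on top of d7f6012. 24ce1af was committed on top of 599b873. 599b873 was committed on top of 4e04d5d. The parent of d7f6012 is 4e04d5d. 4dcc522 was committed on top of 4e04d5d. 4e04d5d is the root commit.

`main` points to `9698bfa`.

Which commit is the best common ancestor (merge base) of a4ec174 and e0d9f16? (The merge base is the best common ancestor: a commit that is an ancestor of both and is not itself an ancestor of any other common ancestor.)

Ancestors of a4ec174: {24ce1af, 4e04d5d, 599b873, a4ec174}.
Ancestors of e0d9f16: {4e04d5d, 61ee43b, 9698bfa, d7f6012, e0d9f16}.
Common ancestors: {4e04d5d}.
The only common ancestor is 4e04d5d, so it is the merge base.

4e04d5d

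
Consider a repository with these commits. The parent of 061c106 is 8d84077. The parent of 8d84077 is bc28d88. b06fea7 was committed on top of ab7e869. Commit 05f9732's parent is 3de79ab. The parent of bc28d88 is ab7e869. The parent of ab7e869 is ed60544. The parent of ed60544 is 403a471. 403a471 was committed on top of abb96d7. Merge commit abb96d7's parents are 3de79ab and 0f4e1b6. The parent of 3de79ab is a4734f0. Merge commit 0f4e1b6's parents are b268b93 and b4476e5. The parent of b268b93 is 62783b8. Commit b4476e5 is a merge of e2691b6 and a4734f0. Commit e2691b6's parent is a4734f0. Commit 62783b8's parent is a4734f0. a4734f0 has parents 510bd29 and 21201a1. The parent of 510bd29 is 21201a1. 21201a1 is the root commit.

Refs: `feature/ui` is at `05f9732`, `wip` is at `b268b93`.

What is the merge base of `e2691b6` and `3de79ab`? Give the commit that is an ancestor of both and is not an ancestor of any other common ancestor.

a4734f0

Ancestors of e2691b6: {21201a1, 510bd29, a4734f0, e2691b6}.
Ancestors of 3de79ab: {21201a1, 3de79ab, 510bd29, a4734f0}.
Common ancestors: {21201a1, 510bd29, a4734f0}.
Among these, a4734f0 is not an ancestor of any other common ancestor — it is the merge base.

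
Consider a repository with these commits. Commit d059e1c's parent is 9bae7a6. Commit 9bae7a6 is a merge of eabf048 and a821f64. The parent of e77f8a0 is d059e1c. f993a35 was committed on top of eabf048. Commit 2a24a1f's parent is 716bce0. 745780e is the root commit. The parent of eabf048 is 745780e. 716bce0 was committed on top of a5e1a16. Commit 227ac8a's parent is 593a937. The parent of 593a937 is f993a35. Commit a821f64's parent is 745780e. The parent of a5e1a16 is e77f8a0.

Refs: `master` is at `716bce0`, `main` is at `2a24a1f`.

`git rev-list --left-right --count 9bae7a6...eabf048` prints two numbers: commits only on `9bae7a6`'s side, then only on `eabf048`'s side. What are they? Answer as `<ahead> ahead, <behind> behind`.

2 ahead, 0 behind

Reachable from 9bae7a6: {745780e, 9bae7a6, a821f64, eabf048}.
Reachable from eabf048: {745780e, eabf048}.
Only in 9bae7a6's history (ahead): {9bae7a6, a821f64} — 2.
Only in eabf048's history (behind): {} — 0.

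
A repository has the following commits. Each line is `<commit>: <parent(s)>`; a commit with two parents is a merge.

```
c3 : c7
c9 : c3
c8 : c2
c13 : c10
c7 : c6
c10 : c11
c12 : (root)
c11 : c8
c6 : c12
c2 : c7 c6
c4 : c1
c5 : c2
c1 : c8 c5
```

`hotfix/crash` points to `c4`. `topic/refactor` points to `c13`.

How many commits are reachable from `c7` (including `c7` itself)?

Walking parent pointers from c7: reachable set = {c12, c6, c7}.
That is 3 commits.

3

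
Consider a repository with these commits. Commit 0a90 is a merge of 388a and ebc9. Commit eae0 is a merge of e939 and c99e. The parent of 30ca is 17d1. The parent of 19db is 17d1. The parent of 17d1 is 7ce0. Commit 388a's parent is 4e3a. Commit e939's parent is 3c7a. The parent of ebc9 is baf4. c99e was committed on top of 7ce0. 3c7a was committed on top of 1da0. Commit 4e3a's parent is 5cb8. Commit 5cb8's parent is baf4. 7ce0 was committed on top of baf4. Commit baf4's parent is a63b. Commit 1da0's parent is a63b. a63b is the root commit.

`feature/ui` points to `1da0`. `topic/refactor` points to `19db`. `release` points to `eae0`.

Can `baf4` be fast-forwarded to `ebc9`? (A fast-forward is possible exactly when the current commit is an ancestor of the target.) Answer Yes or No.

A fast-forward from baf4 to ebc9 is possible iff baf4 is an ancestor of ebc9.
Ancestors of ebc9: {a63b, baf4, ebc9}.
baf4 is among them, so fast-forward is possible.

Yes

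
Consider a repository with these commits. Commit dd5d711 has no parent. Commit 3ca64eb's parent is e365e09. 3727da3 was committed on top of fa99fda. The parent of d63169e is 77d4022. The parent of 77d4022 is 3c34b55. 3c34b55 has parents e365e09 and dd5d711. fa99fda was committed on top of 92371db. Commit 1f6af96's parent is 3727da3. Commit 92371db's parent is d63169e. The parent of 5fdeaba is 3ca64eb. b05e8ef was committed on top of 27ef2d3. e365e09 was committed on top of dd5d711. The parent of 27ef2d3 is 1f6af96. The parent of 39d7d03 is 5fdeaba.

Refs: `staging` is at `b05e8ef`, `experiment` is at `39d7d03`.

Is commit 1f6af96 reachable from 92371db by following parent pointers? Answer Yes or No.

Ancestors of 92371db: {3c34b55, 77d4022, 92371db, d63169e, dd5d711, e365e09}.
1f6af96 is not in that set, so it is not an ancestor of 92371db.

No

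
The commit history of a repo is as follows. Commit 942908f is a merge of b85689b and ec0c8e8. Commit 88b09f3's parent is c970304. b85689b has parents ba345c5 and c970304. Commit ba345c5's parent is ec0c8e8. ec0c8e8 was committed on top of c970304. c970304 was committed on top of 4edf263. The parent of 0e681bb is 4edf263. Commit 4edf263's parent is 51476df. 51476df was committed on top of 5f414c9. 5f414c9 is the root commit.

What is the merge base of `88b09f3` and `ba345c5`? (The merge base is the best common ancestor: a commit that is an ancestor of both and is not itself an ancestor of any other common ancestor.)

Ancestors of 88b09f3: {4edf263, 51476df, 5f414c9, 88b09f3, c970304}.
Ancestors of ba345c5: {4edf263, 51476df, 5f414c9, ba345c5, c970304, ec0c8e8}.
Common ancestors: {4edf263, 51476df, 5f414c9, c970304}.
Among these, c970304 is not an ancestor of any other common ancestor — it is the merge base.

c970304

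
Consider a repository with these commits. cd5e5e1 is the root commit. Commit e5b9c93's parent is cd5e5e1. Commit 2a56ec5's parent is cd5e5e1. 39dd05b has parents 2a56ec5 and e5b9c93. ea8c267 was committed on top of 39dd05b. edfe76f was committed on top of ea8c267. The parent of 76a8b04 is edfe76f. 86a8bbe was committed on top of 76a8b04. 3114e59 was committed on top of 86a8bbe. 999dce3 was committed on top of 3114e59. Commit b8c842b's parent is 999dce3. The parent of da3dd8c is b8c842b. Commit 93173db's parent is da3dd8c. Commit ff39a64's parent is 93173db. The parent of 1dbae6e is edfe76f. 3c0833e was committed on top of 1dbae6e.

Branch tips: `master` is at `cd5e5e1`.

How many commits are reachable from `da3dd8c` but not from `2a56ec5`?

10

Reachable from da3dd8c: {2a56ec5, 3114e59, 39dd05b, 76a8b04, 86a8bbe, 999dce3, b8c842b, cd5e5e1, da3dd8c, e5b9c93, ea8c267, edfe76f}.
Reachable from 2a56ec5: {2a56ec5, cd5e5e1}.
In da3dd8c's history but not 2a56ec5's: {3114e59, 39dd05b, 76a8b04, 86a8bbe, 999dce3, b8c842b, da3dd8c, e5b9c93, ea8c267, edfe76f} — 10 commits.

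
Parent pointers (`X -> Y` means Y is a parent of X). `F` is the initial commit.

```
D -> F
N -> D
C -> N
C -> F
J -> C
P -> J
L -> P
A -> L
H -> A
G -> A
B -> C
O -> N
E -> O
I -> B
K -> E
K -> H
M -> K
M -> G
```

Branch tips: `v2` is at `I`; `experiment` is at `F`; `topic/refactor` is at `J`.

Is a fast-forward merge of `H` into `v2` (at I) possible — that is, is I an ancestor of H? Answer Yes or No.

A fast-forward from I to H is possible iff I is an ancestor of H.
Ancestors of H: {A, C, D, F, H, J, L, N, P}.
I is not among them, so fast-forward is not possible.

No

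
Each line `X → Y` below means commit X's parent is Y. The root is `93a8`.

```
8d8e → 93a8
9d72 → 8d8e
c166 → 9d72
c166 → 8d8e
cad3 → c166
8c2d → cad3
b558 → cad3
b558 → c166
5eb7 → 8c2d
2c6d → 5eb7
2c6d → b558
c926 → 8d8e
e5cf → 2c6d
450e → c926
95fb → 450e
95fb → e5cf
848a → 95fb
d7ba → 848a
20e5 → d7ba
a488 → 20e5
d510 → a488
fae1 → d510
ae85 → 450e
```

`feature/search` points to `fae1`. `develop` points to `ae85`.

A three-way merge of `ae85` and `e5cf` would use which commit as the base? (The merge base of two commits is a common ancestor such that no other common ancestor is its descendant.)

Ancestors of ae85: {450e, 8d8e, 93a8, ae85, c926}.
Ancestors of e5cf: {2c6d, 5eb7, 8c2d, 8d8e, 93a8, 9d72, b558, c166, cad3, e5cf}.
Common ancestors: {8d8e, 93a8}.
Among these, 8d8e is not an ancestor of any other common ancestor — it is the merge base.

8d8e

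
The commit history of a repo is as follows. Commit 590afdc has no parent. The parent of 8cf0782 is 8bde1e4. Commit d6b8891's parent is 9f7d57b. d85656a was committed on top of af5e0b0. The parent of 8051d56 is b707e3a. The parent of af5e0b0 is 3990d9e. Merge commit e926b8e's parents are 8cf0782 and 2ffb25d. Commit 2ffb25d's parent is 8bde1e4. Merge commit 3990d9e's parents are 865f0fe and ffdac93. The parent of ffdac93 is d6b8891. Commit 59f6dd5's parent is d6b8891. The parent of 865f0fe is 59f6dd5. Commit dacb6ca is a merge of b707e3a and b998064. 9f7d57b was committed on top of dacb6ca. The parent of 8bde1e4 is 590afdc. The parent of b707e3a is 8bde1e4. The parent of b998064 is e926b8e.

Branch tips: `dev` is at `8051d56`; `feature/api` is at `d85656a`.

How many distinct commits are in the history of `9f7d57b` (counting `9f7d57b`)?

9

Walking parent pointers from 9f7d57b: reachable set = {2ffb25d, 590afdc, 8bde1e4, 8cf0782, 9f7d57b, b707e3a, b998064, dacb6ca, e926b8e}.
That is 9 commits.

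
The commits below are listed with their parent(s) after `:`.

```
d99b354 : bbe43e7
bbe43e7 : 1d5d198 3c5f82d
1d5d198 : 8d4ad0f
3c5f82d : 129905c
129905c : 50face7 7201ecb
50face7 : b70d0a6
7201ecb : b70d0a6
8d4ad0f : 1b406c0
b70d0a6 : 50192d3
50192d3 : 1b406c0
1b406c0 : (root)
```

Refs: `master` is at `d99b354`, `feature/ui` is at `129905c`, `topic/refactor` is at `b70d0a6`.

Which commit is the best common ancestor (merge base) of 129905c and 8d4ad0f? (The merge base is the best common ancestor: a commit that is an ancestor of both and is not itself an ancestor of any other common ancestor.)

Ancestors of 129905c: {129905c, 1b406c0, 50192d3, 50face7, 7201ecb, b70d0a6}.
Ancestors of 8d4ad0f: {1b406c0, 8d4ad0f}.
Common ancestors: {1b406c0}.
The only common ancestor is 1b406c0, so it is the merge base.

1b406c0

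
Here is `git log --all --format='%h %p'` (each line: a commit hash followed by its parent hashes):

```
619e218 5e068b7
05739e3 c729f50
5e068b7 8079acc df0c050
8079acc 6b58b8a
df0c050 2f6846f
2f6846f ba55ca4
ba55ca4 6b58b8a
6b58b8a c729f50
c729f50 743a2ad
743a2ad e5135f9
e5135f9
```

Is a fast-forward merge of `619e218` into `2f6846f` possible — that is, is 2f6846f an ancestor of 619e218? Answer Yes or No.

A fast-forward from 2f6846f to 619e218 is possible iff 2f6846f is an ancestor of 619e218.
Ancestors of 619e218: {2f6846f, 5e068b7, 619e218, 6b58b8a, 743a2ad, 8079acc, ba55ca4, c729f50, df0c050, e5135f9}.
2f6846f is among them, so fast-forward is possible.

Yes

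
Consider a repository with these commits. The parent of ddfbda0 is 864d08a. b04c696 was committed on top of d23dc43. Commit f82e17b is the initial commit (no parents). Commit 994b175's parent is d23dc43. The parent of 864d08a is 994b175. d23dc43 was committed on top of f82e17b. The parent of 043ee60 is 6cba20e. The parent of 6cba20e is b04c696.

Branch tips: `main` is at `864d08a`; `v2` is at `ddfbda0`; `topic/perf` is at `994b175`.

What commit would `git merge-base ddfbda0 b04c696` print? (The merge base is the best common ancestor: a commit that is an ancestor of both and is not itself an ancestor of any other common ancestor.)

Ancestors of ddfbda0: {864d08a, 994b175, d23dc43, ddfbda0, f82e17b}.
Ancestors of b04c696: {b04c696, d23dc43, f82e17b}.
Common ancestors: {d23dc43, f82e17b}.
Among these, d23dc43 is not an ancestor of any other common ancestor — it is the merge base.

d23dc43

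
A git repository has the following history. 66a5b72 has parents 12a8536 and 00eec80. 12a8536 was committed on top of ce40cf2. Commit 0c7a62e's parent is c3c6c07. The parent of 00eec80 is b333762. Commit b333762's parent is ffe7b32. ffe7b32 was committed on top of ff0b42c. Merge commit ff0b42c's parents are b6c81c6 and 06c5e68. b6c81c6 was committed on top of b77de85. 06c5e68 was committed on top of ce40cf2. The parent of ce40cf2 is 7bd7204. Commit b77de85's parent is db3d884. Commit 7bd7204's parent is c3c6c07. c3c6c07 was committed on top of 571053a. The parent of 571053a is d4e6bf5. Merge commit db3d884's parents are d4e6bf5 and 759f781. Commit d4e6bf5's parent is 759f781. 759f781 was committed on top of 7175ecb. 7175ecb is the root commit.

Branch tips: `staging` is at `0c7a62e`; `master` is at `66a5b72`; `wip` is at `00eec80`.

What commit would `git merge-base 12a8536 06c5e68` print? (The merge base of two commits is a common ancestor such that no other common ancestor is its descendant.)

ce40cf2

Ancestors of 12a8536: {12a8536, 571053a, 7175ecb, 759f781, 7bd7204, c3c6c07, ce40cf2, d4e6bf5}.
Ancestors of 06c5e68: {06c5e68, 571053a, 7175ecb, 759f781, 7bd7204, c3c6c07, ce40cf2, d4e6bf5}.
Common ancestors: {571053a, 7175ecb, 759f781, 7bd7204, c3c6c07, ce40cf2, d4e6bf5}.
Among these, ce40cf2 is not an ancestor of any other common ancestor — it is the merge base.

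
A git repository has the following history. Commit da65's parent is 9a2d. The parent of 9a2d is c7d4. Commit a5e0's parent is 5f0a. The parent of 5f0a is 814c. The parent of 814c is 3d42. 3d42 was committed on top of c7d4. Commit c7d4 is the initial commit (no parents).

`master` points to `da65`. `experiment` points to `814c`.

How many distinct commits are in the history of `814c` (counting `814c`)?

Walking parent pointers from 814c: reachable set = {3d42, 814c, c7d4}.
That is 3 commits.

3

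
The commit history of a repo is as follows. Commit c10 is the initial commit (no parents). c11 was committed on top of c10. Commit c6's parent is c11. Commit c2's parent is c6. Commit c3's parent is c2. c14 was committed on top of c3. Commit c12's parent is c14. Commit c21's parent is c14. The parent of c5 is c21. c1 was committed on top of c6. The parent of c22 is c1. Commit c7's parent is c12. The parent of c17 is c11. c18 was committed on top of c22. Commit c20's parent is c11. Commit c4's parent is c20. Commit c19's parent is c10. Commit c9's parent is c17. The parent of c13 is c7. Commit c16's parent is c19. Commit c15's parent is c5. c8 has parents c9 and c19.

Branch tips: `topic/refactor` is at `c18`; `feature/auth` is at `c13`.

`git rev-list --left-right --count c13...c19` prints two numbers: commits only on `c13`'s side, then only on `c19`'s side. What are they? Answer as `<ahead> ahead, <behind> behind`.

Reachable from c13: {c10, c11, c12, c13, c14, c2, c3, c6, c7}.
Reachable from c19: {c10, c19}.
Only in c13's history (ahead): {c11, c12, c13, c14, c2, c3, c6, c7} — 8.
Only in c19's history (behind): {c19} — 1.

8 ahead, 1 behind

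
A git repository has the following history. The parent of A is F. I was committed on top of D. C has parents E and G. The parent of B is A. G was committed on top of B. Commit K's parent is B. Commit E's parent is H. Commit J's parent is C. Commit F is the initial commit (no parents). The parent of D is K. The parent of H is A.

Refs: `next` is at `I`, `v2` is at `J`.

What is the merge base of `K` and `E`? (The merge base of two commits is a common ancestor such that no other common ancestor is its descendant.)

A

Ancestors of K: {A, B, F, K}.
Ancestors of E: {A, E, F, H}.
Common ancestors: {A, F}.
Among these, A is not an ancestor of any other common ancestor — it is the merge base.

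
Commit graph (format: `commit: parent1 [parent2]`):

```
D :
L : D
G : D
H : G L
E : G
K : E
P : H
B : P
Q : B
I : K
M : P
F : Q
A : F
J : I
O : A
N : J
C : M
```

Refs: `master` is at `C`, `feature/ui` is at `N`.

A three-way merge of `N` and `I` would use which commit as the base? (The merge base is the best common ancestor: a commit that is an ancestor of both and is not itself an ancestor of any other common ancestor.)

I

Ancestors of N: {D, E, G, I, J, K, N}.
Ancestors of I: {D, E, G, I, K}.
Common ancestors: {D, E, G, I, K}.
Among these, I is not an ancestor of any other common ancestor — it is the merge base.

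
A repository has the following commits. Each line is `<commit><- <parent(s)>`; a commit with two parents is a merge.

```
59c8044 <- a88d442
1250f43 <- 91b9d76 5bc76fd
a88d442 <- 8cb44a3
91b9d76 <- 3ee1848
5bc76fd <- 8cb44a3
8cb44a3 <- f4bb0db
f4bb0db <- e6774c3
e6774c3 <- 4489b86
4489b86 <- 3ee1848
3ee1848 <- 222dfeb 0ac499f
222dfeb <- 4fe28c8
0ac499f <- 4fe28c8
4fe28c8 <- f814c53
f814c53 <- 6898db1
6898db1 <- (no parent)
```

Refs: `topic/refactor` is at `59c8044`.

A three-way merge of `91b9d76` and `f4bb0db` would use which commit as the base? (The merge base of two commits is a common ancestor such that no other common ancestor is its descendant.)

Ancestors of 91b9d76: {0ac499f, 222dfeb, 3ee1848, 4fe28c8, 6898db1, 91b9d76, f814c53}.
Ancestors of f4bb0db: {0ac499f, 222dfeb, 3ee1848, 4489b86, 4fe28c8, 6898db1, e6774c3, f4bb0db, f814c53}.
Common ancestors: {0ac499f, 222dfeb, 3ee1848, 4fe28c8, 6898db1, f814c53}.
Among these, 3ee1848 is not an ancestor of any other common ancestor — it is the merge base.

3ee1848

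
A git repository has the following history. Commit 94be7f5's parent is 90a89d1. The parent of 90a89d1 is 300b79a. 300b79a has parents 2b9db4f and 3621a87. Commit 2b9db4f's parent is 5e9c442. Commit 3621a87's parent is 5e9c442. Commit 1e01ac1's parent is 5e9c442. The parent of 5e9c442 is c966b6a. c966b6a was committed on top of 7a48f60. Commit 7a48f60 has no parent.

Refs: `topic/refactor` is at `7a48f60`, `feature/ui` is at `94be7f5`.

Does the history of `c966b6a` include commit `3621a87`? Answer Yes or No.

No

Ancestors of c966b6a: {7a48f60, c966b6a}.
3621a87 is not in that set, so it is not an ancestor of c966b6a.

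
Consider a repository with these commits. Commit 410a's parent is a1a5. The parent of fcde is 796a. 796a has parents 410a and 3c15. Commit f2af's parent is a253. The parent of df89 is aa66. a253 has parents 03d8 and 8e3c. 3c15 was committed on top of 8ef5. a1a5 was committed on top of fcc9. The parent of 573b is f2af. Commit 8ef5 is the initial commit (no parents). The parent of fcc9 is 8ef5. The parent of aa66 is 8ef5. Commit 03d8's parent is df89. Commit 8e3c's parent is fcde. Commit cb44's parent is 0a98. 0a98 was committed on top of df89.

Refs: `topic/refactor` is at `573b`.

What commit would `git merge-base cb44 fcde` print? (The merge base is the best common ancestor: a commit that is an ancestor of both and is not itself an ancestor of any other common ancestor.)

8ef5

Ancestors of cb44: {0a98, 8ef5, aa66, cb44, df89}.
Ancestors of fcde: {3c15, 410a, 796a, 8ef5, a1a5, fcc9, fcde}.
Common ancestors: {8ef5}.
The only common ancestor is 8ef5, so it is the merge base.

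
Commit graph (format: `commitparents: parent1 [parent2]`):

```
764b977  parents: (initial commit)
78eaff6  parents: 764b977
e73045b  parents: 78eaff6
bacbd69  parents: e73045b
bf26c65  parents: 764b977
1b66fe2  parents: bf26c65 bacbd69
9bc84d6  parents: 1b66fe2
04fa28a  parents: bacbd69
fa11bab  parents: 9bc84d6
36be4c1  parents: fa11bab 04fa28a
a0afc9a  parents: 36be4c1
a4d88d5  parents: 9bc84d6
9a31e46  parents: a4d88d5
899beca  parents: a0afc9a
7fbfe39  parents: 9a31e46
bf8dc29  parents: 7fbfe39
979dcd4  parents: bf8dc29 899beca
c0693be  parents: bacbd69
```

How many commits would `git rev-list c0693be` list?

Walking parent pointers from c0693be: reachable set = {764b977, 78eaff6, bacbd69, c0693be, e73045b}.
That is 5 commits.

5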